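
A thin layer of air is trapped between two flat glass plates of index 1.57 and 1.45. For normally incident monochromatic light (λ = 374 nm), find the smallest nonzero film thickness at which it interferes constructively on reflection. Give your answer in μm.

0.0935 μm

At the upper boundary (n = 1.57 to n = 1.0) the reflected ray undergoes no phase shift.
Ray reflecting at the bottom interface goes from n = 1.0 toward n = 1.45: a half-wave phase shift.
The two reflections differ by half a wavelength.
For bright reflection here: 2 n t = (m + ½) λ.
Minimum at m = 0: t = λ / (4 n) = 374 / (4 × 1.0) = 93.5 nm.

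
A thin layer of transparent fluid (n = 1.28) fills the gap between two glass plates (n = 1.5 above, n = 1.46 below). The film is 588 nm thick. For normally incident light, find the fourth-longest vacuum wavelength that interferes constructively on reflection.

Top surface (1.5 → 1.28): reflection off a lower-index medium gives no phase shift.
Bottom surface (1.28 → 1.46): reflection off a higher-index medium gives a half-wave phase shift.
The two reflections differ by half a wavelength.
With one net inversion, constructive interference in reflection requires 2 n t = (m + ½) λ.
λ = 2 n t / (m + ½). The fourth-longest wavelength is m = 3: λ = 2 × 1.28 × 588 / 3.50 = 430 nm.

430 nm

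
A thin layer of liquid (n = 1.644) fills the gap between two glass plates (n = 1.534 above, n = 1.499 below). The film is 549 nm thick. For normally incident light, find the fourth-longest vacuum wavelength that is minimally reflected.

Top surface (1.534 → 1.644): reflection off a higher-index medium gives a half-wave phase shift.
Bottom surface (1.644 → 1.499): reflection off a lower-index medium gives no phase shift.
Exactly one π shift → a net half-wave offset.
With one net inversion, destructive interference in reflection requires 2 n t = m λ.
λ = 2 n t / m. The fourth-longest wavelength is m = 4: λ = 2 × 1.644 × 549 / 4.00 = 451 nm.

451 nm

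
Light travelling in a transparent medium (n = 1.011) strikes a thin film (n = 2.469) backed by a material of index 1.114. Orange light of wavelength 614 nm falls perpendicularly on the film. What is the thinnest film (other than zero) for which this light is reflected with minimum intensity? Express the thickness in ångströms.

1243 Å

At the upper boundary (n = 1.011 to n = 2.469) the reflected ray undergoes a half-wave phase shift.
Bottom surface (2.469 → 1.114): reflection off a lower-index medium gives no phase shift.
Exactly one π shift → a net half-wave offset.
With one net inversion, destructive interference in reflection requires 2 n t = m λ.
Minimum nonzero at m = 1: t = λ / (2 n) = 614 / (2 × 2.469) = 124 nm.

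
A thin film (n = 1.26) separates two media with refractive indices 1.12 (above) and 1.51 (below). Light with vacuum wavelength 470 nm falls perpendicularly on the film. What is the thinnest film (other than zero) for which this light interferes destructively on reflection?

93.3 nm

At the upper boundary (n = 1.12 to n = 1.26) the reflected ray undergoes a half-wave phase shift.
Ray reflecting at the bottom interface goes from n = 1.26 toward n = 1.51: a half-wave phase shift.
Net: no relative phase inversion (both shifts match).
For weak reflection here: 2 n t = (m + ½) λ.
Minimum at m = 0: t = λ / (4 n) = 470 / (4 × 1.26) = 93.3 nm.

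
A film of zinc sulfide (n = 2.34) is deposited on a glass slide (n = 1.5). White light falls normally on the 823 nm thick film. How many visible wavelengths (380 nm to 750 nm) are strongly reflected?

5

Top surface (1.0 → 2.34): reflection off a higher-index medium gives a half-wave phase shift.
Ray reflecting at the bottom interface goes from n = 2.34 toward n = 1.5: no phase shift.
Net: one phase inversion between the two reflected rays.
With one net inversion, constructive interference in reflection requires 2 n t = (m + ½) λ.
λ = 2 n t / (m + ½) = 3852 / (m + ½) nm.
m=4: 856 nm (IR); m=5: 700 nm (visible); m=6: 593 nm (visible); m=7: 514 nm (visible); m=8: 453 nm (visible); m=9: 405 nm (visible); m=10: 367 nm (UV).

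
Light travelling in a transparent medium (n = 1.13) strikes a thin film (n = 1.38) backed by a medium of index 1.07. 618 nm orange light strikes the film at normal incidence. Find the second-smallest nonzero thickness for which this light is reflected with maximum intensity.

336 nm

Ray reflecting at the top interface goes from n = 1.13 toward n = 1.38: a half-wave phase shift.
Bottom surface (1.38 → 1.07): reflection off a lower-index medium gives no phase shift.
The two reflections differ by half a wavelength.
With one net inversion, constructive interference in reflection requires 2 n t = (m + ½) λ.
The second-smallest nonzero thickness corresponds to m = 1: t = (m + ½) λ / (2 n) = 1.50 × 618 / (2 × 1.38) = 336 nm.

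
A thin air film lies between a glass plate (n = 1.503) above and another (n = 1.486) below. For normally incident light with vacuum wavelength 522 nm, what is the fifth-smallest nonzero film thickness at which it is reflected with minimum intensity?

At the upper boundary (n = 1.503 to n = 1.0) the reflected ray undergoes no phase shift.
Bottom surface (1.0 → 1.486): reflection off a higher-index medium gives a half-wave phase shift.
The two reflections differ by half a wavelength.
For dark reflection here: 2 n t = m λ.
The fifth-smallest nonzero thickness corresponds to m = 5: t = m λ / (2 n) = 5.00 × 522 / (2 × 1.0) = 1305 nm.

1305 nm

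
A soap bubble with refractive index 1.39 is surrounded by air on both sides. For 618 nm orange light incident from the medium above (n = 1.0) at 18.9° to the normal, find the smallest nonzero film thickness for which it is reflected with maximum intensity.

114 nm

Ray reflecting at the top interface goes from n = 1.0 toward n = 1.39: a half-wave phase shift.
At the lower boundary (n = 1.39 to n = 1.0) the reflected ray undergoes no phase shift.
Exactly one π shift → a net half-wave offset.
For strong reflection here: 2 n t cos θ_r = (m + ½) λ.
Snell's law: 1.0 sin 18.9° = 1.39 sin θ_r → sin θ_r = 0.233, cos θ_r = 0.972.
Minimum at m = 0: t = λ / (4 n cos θ_r) = 618 / (4 × 1.39 × 0.972) = 114 nm.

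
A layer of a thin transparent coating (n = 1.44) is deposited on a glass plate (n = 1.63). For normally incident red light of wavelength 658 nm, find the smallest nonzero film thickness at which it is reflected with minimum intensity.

114 nm

At the upper boundary (n = 1.0 to n = 1.44) the reflected ray undergoes a half-wave phase shift.
Ray reflecting at the bottom interface goes from n = 1.44 toward n = 1.63: a half-wave phase shift.
Zero or two π shifts → no net half-wave offset.
For weak reflection here: 2 n t = (m + ½) λ.
Minimum at m = 0: t = λ / (4 n) = 658 / (4 × 1.44) = 114 nm.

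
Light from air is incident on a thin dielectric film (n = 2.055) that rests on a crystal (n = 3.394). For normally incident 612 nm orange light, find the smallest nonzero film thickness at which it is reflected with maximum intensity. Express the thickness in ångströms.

At the upper boundary (n = 1.0 to n = 2.055) the reflected ray undergoes a half-wave phase shift.
Ray reflecting at the bottom interface goes from n = 2.055 toward n = 3.394: a half-wave phase shift.
Net: no relative phase inversion (both shifts match).
So the condition for constructive reflection is 2 n t = m λ.
Minimum nonzero at m = 1: t = λ / (2 n) = 612 / (2 × 2.055) = 149 nm.

1489 Å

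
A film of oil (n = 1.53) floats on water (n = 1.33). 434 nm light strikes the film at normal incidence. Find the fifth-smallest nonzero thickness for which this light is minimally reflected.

At the upper boundary (n = 1.0 to n = 1.53) the reflected ray undergoes a half-wave phase shift.
At the lower boundary (n = 1.53 to n = 1.33) the reflected ray undergoes no phase shift.
Net: one phase inversion between the two reflected rays.
For dark reflection here: 2 n t = m λ.
The fifth-smallest nonzero thickness corresponds to m = 5: t = m λ / (2 n) = 5.00 × 434 / (2 × 1.53) = 709 nm.

709 nm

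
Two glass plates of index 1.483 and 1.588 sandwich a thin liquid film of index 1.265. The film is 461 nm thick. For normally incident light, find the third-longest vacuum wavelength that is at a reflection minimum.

389 nm

Top surface (1.483 → 1.265): reflection off a lower-index medium gives no phase shift.
Bottom surface (1.265 → 1.588): reflection off a higher-index medium gives a half-wave phase shift.
Net: one phase inversion between the two reflected rays.
With one net inversion, destructive interference in reflection requires 2 n t = m λ.
λ = 2 n t / m. The third-longest wavelength is m = 3: λ = 2 × 1.265 × 461 / 3.00 = 389 nm.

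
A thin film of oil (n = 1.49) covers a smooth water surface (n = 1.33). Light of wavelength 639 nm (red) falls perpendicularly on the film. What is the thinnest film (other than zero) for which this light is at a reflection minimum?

214 nm

At the upper boundary (n = 1.0 to n = 1.49) the reflected ray undergoes a half-wave phase shift.
At the lower boundary (n = 1.49 to n = 1.33) the reflected ray undergoes no phase shift.
Exactly one π shift → a net half-wave offset.
With one net inversion, destructive interference in reflection requires 2 n t = m λ.
Minimum nonzero at m = 1: t = λ / (2 n) = 639 / (2 × 1.49) = 214 nm.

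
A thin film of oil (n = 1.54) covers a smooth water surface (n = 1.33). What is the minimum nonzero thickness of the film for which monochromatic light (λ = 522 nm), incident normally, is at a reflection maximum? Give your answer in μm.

0.0847 μm

Top surface (1.0 → 1.54): reflection off a higher-index medium gives a half-wave phase shift.
At the lower boundary (n = 1.54 to n = 1.33) the reflected ray undergoes no phase shift.
Net: one phase inversion between the two reflected rays.
So the condition for constructive reflection is 2 n t = (m + ½) λ.
Minimum at m = 0: t = λ / (4 n) = 522 / (4 × 1.54) = 84.7 nm.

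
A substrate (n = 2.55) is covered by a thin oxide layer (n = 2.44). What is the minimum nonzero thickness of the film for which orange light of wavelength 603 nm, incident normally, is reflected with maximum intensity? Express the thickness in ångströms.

1236 Å

Ray reflecting at the top interface goes from n = 1.0 toward n = 2.44: a half-wave phase shift.
At the lower boundary (n = 2.44 to n = 2.55) the reflected ray undergoes a half-wave phase shift.
The two reflections carry the same phase change, so no net offset.
For bright reflection here: 2 n t = m λ.
Minimum nonzero at m = 1: t = λ / (2 n) = 603 / (2 × 2.44) = 124 nm.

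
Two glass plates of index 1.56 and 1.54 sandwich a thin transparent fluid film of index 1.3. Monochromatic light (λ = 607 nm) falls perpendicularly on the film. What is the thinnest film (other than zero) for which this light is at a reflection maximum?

Top surface (1.56 → 1.3): reflection off a lower-index medium gives no phase shift.
At the lower boundary (n = 1.3 to n = 1.54) the reflected ray undergoes a half-wave phase shift.
Exactly one π shift → a net half-wave offset.
So the condition for constructive reflection is 2 n t = (m + ½) λ.
Minimum at m = 0: t = λ / (4 n) = 607 / (4 × 1.3) = 117 nm.

117 nm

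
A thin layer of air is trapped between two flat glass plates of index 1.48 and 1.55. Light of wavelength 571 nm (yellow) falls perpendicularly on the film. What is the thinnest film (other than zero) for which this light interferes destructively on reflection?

286 nm

At the upper boundary (n = 1.48 to n = 1.0) the reflected ray undergoes no phase shift.
Ray reflecting at the bottom interface goes from n = 1.0 toward n = 1.55: a half-wave phase shift.
Net: one phase inversion between the two reflected rays.
So the condition for destructive reflection is 2 n t = m λ.
Minimum nonzero at m = 1: t = λ / (2 n) = 571 / (2 × 1.0) = 286 nm.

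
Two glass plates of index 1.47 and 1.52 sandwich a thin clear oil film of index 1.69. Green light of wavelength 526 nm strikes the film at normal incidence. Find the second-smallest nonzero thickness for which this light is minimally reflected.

311 nm

At the upper boundary (n = 1.47 to n = 1.69) the reflected ray undergoes a half-wave phase shift.
Ray reflecting at the bottom interface goes from n = 1.69 toward n = 1.52: no phase shift.
The two reflections differ by half a wavelength.
For minimum reflection here: 2 n t = m λ.
The second-smallest nonzero thickness corresponds to m = 2: t = m λ / (2 n) = 2.00 × 526 / (2 × 1.69) = 311 nm.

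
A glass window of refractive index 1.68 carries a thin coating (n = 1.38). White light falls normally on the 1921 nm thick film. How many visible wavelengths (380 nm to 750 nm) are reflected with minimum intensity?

Ray reflecting at the top interface goes from n = 1.0 toward n = 1.38: a half-wave phase shift.
At the lower boundary (n = 1.38 to n = 1.68) the reflected ray undergoes a half-wave phase shift.
Net: no relative phase inversion (both shifts match).
So the condition for destructive reflection is 2 n t = (m + ½) λ.
λ = 2 n t / (m + ½) = 5302 / (m + ½) nm.
m=6: 816 nm (IR); m=7: 707 nm (visible); m=8: 624 nm (visible); m=9: 558 nm (visible); m=10: 505 nm (visible); m=11: 461 nm (visible); m=12: 424 nm (visible); m=13: 393 nm (visible); m=14: 366 nm (UV).

7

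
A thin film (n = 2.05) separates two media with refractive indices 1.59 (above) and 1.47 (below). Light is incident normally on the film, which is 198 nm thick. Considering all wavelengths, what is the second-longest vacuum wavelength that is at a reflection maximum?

541 nm

Ray reflecting at the top interface goes from n = 1.59 toward n = 2.05: a half-wave phase shift.
Bottom surface (2.05 → 1.47): reflection off a lower-index medium gives no phase shift.
Exactly one π shift → a net half-wave offset.
For strong reflection here: 2 n t = (m + ½) λ.
λ = 2 n t / (m + ½). The second-longest wavelength is m = 1: λ = 2 × 2.05 × 198 / 1.50 = 541 nm.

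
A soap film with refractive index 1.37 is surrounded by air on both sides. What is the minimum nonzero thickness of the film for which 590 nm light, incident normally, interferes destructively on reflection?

215 nm

Top surface (1.0 → 1.37): reflection off a higher-index medium gives a half-wave phase shift.
Bottom surface (1.37 → 1.0): reflection off a lower-index medium gives no phase shift.
Exactly one π shift → a net half-wave offset.
For weak reflection here: 2 n t = m λ.
Minimum nonzero at m = 1: t = λ / (2 n) = 590 / (2 × 1.37) = 215 nm.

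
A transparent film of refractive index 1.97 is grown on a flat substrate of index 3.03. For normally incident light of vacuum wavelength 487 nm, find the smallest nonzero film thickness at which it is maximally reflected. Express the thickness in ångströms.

1236 Å

Top surface (1.0 → 1.97): reflection off a higher-index medium gives a half-wave phase shift.
Ray reflecting at the bottom interface goes from n = 1.97 toward n = 3.03: a half-wave phase shift.
Net: no relative phase inversion (both shifts match).
So the condition for constructive reflection is 2 n t = m λ.
Minimum nonzero at m = 1: t = λ / (2 n) = 487 / (2 × 1.97) = 124 nm.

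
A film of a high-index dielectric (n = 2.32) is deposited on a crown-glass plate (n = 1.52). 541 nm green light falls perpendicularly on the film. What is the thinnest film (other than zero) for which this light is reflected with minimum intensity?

At the upper boundary (n = 1.0 to n = 2.32) the reflected ray undergoes a half-wave phase shift.
Bottom surface (2.32 → 1.52): reflection off a lower-index medium gives no phase shift.
Exactly one π shift → a net half-wave offset.
So the condition for destructive reflection is 2 n t = m λ.
Minimum nonzero at m = 1: t = λ / (2 n) = 541 / (2 × 2.32) = 117 nm.

117 nm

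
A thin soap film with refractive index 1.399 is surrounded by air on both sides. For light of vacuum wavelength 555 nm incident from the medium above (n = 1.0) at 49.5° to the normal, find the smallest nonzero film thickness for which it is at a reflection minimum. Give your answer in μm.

Top surface (1.0 → 1.399): reflection off a higher-index medium gives a half-wave phase shift.
Ray reflecting at the bottom interface goes from n = 1.399 toward n = 1.0: no phase shift.
Net: one phase inversion between the two reflected rays.
So the condition for destructive reflection is 2 n t cos θ_r = m λ.
Snell's law: 1.0 sin 49.5° = 1.399 sin θ_r → sin θ_r = 0.544, cos θ_r = 0.839.
Minimum nonzero at m = 1: t = λ / (2 n cos θ_r) = 555 / (2 × 1.399 × 0.839) = 236 nm.

0.236 μm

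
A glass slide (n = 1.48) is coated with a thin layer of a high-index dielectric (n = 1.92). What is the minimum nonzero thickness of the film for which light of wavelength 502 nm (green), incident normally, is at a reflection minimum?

At the upper boundary (n = 1.0 to n = 1.92) the reflected ray undergoes a half-wave phase shift.
Bottom surface (1.92 → 1.48): reflection off a lower-index medium gives no phase shift.
The two reflections differ by half a wavelength.
So the condition for destructive reflection is 2 n t = m λ.
Minimum nonzero at m = 1: t = λ / (2 n) = 502 / (2 × 1.92) = 131 nm.

131 nm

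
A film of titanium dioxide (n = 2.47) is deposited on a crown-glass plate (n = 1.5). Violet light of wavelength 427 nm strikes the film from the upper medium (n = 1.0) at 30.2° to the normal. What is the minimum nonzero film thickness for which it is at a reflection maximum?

Top surface (1.0 → 2.47): reflection off a higher-index medium gives a half-wave phase shift.
At the lower boundary (n = 2.47 to n = 1.5) the reflected ray undergoes no phase shift.
The two reflections differ by half a wavelength.
For maximum reflection here: 2 n t cos θ_r = (m + ½) λ.
Snell's law: 1.0 sin 30.2° = 2.47 sin θ_r → sin θ_r = 0.204, cos θ_r = 0.979.
Minimum at m = 0: t = λ / (4 n cos θ_r) = 427 / (4 × 2.47 × 0.979) = 44.1 nm.

44.1 nm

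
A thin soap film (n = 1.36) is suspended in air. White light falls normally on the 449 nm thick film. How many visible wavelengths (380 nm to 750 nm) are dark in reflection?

Ray reflecting at the top interface goes from n = 1.0 toward n = 1.36: a half-wave phase shift.
At the lower boundary (n = 1.36 to n = 1.0) the reflected ray undergoes no phase shift.
The two reflections differ by half a wavelength.
With one net inversion, destructive interference in reflection requires 2 n t = m λ.
λ = 2 n t / m = 1221 / m nm.
m=1: 1221 nm (IR); m=2: 611 nm (visible); m=3: 407 nm (visible); m=4: 305 nm (UV).

2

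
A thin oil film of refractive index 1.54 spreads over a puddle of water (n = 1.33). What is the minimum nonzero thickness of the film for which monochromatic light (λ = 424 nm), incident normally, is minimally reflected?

Top surface (1.0 → 1.54): reflection off a higher-index medium gives a half-wave phase shift.
Bottom surface (1.54 → 1.33): reflection off a lower-index medium gives no phase shift.
The two reflections differ by half a wavelength.
So the condition for destructive reflection is 2 n t = m λ.
Minimum nonzero at m = 1: t = λ / (2 n) = 424 / (2 × 1.54) = 138 nm.

138 nm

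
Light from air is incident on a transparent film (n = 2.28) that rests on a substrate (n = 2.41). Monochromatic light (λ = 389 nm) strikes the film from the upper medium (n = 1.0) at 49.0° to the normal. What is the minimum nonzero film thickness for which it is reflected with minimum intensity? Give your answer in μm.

At the upper boundary (n = 1.0 to n = 2.28) the reflected ray undergoes a half-wave phase shift.
At the lower boundary (n = 2.28 to n = 2.41) the reflected ray undergoes a half-wave phase shift.
Zero or two π shifts → no net half-wave offset.
With no net inversion, destructive interference in reflection requires 2 n t cos θ_r = (m + ½) λ.
Snell's law: 1.0 sin 49.0° = 2.28 sin θ_r → sin θ_r = 0.331, cos θ_r = 0.944.
Minimum at m = 0: t = λ / (4 n cos θ_r) = 389 / (4 × 2.28 × 0.944) = 45.2 nm.

0.0452 μm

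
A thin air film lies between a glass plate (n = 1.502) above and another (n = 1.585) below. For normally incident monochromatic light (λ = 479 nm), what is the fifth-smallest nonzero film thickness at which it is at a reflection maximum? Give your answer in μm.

1.08 μm

At the upper boundary (n = 1.502 to n = 1.0) the reflected ray undergoes no phase shift.
Bottom surface (1.0 → 1.585): reflection off a higher-index medium gives a half-wave phase shift.
The two reflections differ by half a wavelength.
With one net inversion, constructive interference in reflection requires 2 n t = (m + ½) λ.
The fifth-smallest nonzero thickness corresponds to m = 4: t = (m + ½) λ / (2 n) = 4.50 × 479 / (2 × 1.0) = 1078 nm.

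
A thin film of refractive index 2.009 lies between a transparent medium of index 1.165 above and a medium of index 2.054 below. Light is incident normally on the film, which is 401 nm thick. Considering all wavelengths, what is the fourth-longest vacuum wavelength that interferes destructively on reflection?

Top surface (1.165 → 2.009): reflection off a higher-index medium gives a half-wave phase shift.
Bottom surface (2.009 → 2.054): reflection off a higher-index medium gives a half-wave phase shift.
Net: no relative phase inversion (both shifts match).
With no net inversion, destructive interference in reflection requires 2 n t = (m + ½) λ.
λ = 2 n t / (m + ½). The fourth-longest wavelength is m = 3: λ = 2 × 2.009 × 401 / 3.50 = 460 nm.

460 nm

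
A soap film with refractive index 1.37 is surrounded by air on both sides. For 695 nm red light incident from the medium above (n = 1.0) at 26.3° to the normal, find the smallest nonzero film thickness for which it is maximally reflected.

Ray reflecting at the top interface goes from n = 1.0 toward n = 1.37: a half-wave phase shift.
At the lower boundary (n = 1.37 to n = 1.0) the reflected ray undergoes no phase shift.
Net: one phase inversion between the two reflected rays.
So the condition for constructive reflection is 2 n t cos θ_r = (m + ½) λ.
Snell's law: 1.0 sin 26.3° = 1.37 sin θ_r → sin θ_r = 0.323, cos θ_r = 0.946.
Minimum at m = 0: t = λ / (4 n cos θ_r) = 695 / (4 × 1.37 × 0.946) = 134 nm.

134 nm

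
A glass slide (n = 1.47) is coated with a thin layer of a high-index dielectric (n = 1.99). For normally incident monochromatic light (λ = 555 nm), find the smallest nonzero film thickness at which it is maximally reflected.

69.7 nm

At the upper boundary (n = 1.0 to n = 1.99) the reflected ray undergoes a half-wave phase shift.
At the lower boundary (n = 1.99 to n = 1.47) the reflected ray undergoes no phase shift.
Exactly one π shift → a net half-wave offset.
So the condition for constructive reflection is 2 n t = (m + ½) λ.
Minimum at m = 0: t = λ / (4 n) = 555 / (4 × 1.99) = 69.7 nm.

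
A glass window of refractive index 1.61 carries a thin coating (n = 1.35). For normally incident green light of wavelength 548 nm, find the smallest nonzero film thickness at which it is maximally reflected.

203 nm

Ray reflecting at the top interface goes from n = 1.0 toward n = 1.35: a half-wave phase shift.
Ray reflecting at the bottom interface goes from n = 1.35 toward n = 1.61: a half-wave phase shift.
Net: no relative phase inversion (both shifts match).
For strong reflection here: 2 n t = m λ.
Minimum nonzero at m = 1: t = λ / (2 n) = 548 / (2 × 1.35) = 203 nm.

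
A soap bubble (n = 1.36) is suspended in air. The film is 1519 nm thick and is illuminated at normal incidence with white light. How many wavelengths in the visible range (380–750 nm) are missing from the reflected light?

5

Ray reflecting at the top interface goes from n = 1.0 toward n = 1.36: a half-wave phase shift.
Ray reflecting at the bottom interface goes from n = 1.36 toward n = 1.0: no phase shift.
Exactly one π shift → a net half-wave offset.
So the condition for destructive reflection is 2 n t = m λ.
λ = 2 n t / m = 4132 / m nm.
m=5: 826 nm (IR); m=6: 689 nm (visible); m=7: 590 nm (visible); m=8: 516 nm (visible); m=9: 459 nm (visible); m=10: 413 nm (visible); m=11: 376 nm (UV).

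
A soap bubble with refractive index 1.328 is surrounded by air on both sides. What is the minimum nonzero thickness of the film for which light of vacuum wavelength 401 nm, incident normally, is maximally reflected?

75.5 nm

At the upper boundary (n = 1.0 to n = 1.328) the reflected ray undergoes a half-wave phase shift.
Ray reflecting at the bottom interface goes from n = 1.328 toward n = 1.0: no phase shift.
Net: one phase inversion between the two reflected rays.
For maximum reflection here: 2 n t = (m + ½) λ.
Minimum at m = 0: t = λ / (4 n) = 401 / (4 × 1.328) = 75.5 nm.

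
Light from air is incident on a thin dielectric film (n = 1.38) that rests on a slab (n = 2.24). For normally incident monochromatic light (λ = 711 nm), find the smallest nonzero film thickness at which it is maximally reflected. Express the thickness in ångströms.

Top surface (1.0 → 1.38): reflection off a higher-index medium gives a half-wave phase shift.
Ray reflecting at the bottom interface goes from n = 1.38 toward n = 2.24: a half-wave phase shift.
Zero or two π shifts → no net half-wave offset.
For bright reflection here: 2 n t = m λ.
Minimum nonzero at m = 1: t = λ / (2 n) = 711 / (2 × 1.38) = 258 nm.

2576 Å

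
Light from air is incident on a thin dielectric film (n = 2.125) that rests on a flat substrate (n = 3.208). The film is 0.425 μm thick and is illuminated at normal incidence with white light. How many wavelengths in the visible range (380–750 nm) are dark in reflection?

Top surface (1.0 → 2.125): reflection off a higher-index medium gives a half-wave phase shift.
Bottom surface (2.125 → 3.208): reflection off a higher-index medium gives a half-wave phase shift.
Net: no relative phase inversion (both shifts match).
For weak reflection here: 2 n t = (m + ½) λ.
λ = 2 n t / (m + ½) = 1806 / (m + ½) nm.
m=1: 1204 nm (IR); m=2: 723 nm (visible); m=3: 516 nm (visible); m=4: 401 nm (visible); m=5: 328 nm (UV).

3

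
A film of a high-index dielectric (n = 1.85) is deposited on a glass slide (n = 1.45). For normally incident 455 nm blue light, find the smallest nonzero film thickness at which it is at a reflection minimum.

At the upper boundary (n = 1.0 to n = 1.85) the reflected ray undergoes a half-wave phase shift.
Bottom surface (1.85 → 1.45): reflection off a lower-index medium gives no phase shift.
Net: one phase inversion between the two reflected rays.
With one net inversion, destructive interference in reflection requires 2 n t = m λ.
Minimum nonzero at m = 1: t = λ / (2 n) = 455 / (2 × 1.85) = 123 nm.

123 nm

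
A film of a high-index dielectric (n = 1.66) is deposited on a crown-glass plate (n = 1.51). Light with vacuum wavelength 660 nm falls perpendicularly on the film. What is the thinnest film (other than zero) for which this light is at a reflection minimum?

Ray reflecting at the top interface goes from n = 1.0 toward n = 1.66: a half-wave phase shift.
Ray reflecting at the bottom interface goes from n = 1.66 toward n = 1.51: no phase shift.
Net: one phase inversion between the two reflected rays.
With one net inversion, destructive interference in reflection requires 2 n t = m λ.
Minimum nonzero at m = 1: t = λ / (2 n) = 660 / (2 × 1.66) = 199 nm.

199 nm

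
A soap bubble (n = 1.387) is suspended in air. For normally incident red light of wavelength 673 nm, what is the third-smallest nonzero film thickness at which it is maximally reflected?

607 nm

Ray reflecting at the top interface goes from n = 1.0 toward n = 1.387: a half-wave phase shift.
At the lower boundary (n = 1.387 to n = 1.0) the reflected ray undergoes no phase shift.
Exactly one π shift → a net half-wave offset.
With one net inversion, constructive interference in reflection requires 2 n t = (m + ½) λ.
The third-smallest nonzero thickness corresponds to m = 2: t = (m + ½) λ / (2 n) = 2.50 × 673 / (2 × 1.387) = 607 nm.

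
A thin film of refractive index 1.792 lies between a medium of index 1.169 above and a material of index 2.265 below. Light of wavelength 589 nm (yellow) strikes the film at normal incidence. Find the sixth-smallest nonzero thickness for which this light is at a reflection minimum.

904 nm

Top surface (1.169 → 1.792): reflection off a higher-index medium gives a half-wave phase shift.
At the lower boundary (n = 1.792 to n = 2.265) the reflected ray undergoes a half-wave phase shift.
The two reflections carry the same phase change, so no net offset.
So the condition for destructive reflection is 2 n t = (m + ½) λ.
The sixth-smallest nonzero thickness corresponds to m = 5: t = (m + ½) λ / (2 n) = 5.50 × 589 / (2 × 1.792) = 904 nm.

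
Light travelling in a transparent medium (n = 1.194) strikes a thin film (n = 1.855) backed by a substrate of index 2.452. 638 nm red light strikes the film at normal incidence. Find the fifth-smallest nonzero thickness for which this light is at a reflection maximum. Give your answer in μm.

0.860 μm

Ray reflecting at the top interface goes from n = 1.194 toward n = 1.855: a half-wave phase shift.
Ray reflecting at the bottom interface goes from n = 1.855 toward n = 2.452: a half-wave phase shift.
The two reflections carry the same phase change, so no net offset.
So the condition for constructive reflection is 2 n t = m λ.
The fifth-smallest nonzero thickness corresponds to m = 5: t = m λ / (2 n) = 5.00 × 638 / (2 × 1.855) = 860 nm.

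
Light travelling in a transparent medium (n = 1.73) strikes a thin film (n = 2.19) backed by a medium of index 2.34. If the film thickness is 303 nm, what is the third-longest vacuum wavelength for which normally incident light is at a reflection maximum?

At the upper boundary (n = 1.73 to n = 2.19) the reflected ray undergoes a half-wave phase shift.
Bottom surface (2.19 → 2.34): reflection off a higher-index medium gives a half-wave phase shift.
Zero or two π shifts → no net half-wave offset.
So the condition for constructive reflection is 2 n t = m λ.
λ = 2 n t / m. The third-longest wavelength is m = 3: λ = 2 × 2.19 × 303 / 3.00 = 442 nm.

442 nm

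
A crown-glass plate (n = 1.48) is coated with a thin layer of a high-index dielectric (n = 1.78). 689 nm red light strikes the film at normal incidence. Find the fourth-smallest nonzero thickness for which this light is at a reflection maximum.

Ray reflecting at the top interface goes from n = 1.0 toward n = 1.78: a half-wave phase shift.
Bottom surface (1.78 → 1.48): reflection off a lower-index medium gives no phase shift.
Net: one phase inversion between the two reflected rays.
With one net inversion, constructive interference in reflection requires 2 n t = (m + ½) λ.
The fourth-smallest nonzero thickness corresponds to m = 3: t = (m + ½) λ / (2 n) = 3.50 × 689 / (2 × 1.78) = 677 nm.

677 nm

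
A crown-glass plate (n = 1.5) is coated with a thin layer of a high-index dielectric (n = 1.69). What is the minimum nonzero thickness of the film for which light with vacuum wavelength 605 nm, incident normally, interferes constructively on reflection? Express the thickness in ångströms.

895 Å

At the upper boundary (n = 1.0 to n = 1.69) the reflected ray undergoes a half-wave phase shift.
Ray reflecting at the bottom interface goes from n = 1.69 toward n = 1.5: no phase shift.
Exactly one π shift → a net half-wave offset.
For bright reflection here: 2 n t = (m + ½) λ.
Minimum at m = 0: t = λ / (4 n) = 605 / (4 × 1.69) = 89.5 nm.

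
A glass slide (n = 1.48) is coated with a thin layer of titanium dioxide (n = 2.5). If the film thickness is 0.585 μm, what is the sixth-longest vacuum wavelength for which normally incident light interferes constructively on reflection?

At the upper boundary (n = 1.0 to n = 2.5) the reflected ray undergoes a half-wave phase shift.
Bottom surface (2.5 → 1.48): reflection off a lower-index medium gives no phase shift.
Net: one phase inversion between the two reflected rays.
So the condition for constructive reflection is 2 n t = (m + ½) λ.
λ = 2 n t / (m + ½). The sixth-longest wavelength is m = 5: λ = 2 × 2.5 × 585 / 5.50 = 532 nm.

532 nm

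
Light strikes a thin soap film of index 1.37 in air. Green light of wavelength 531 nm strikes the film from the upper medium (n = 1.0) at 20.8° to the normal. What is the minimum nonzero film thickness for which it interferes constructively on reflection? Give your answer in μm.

Top surface (1.0 → 1.37): reflection off a higher-index medium gives a half-wave phase shift.
Ray reflecting at the bottom interface goes from n = 1.37 toward n = 1.0: no phase shift.
Net: one phase inversion between the two reflected rays.
With one net inversion, constructive interference in reflection requires 2 n t cos θ_r = (m + ½) λ.
Snell's law: 1.0 sin 20.8° = 1.37 sin θ_r → sin θ_r = 0.259, cos θ_r = 0.966.
Minimum at m = 0: t = λ / (4 n cos θ_r) = 531 / (4 × 1.37 × 0.966) = 100 nm.

0.100 μm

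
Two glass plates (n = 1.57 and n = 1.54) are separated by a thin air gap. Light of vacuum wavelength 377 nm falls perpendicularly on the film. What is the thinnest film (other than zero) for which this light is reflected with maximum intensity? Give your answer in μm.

0.0943 μm

At the upper boundary (n = 1.57 to n = 1.0) the reflected ray undergoes no phase shift.
Ray reflecting at the bottom interface goes from n = 1.0 toward n = 1.54: a half-wave phase shift.
The two reflections differ by half a wavelength.
For bright reflection here: 2 n t = (m + ½) λ.
Minimum at m = 0: t = λ / (4 n) = 377 / (4 × 1.0) = 94.3 nm.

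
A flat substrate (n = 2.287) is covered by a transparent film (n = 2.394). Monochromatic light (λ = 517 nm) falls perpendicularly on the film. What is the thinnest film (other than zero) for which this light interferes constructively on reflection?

54.0 nm

At the upper boundary (n = 1.0 to n = 2.394) the reflected ray undergoes a half-wave phase shift.
Ray reflecting at the bottom interface goes from n = 2.394 toward n = 2.287: no phase shift.
Net: one phase inversion between the two reflected rays.
With one net inversion, constructive interference in reflection requires 2 n t = (m + ½) λ.
Minimum at m = 0: t = λ / (4 n) = 517 / (4 × 2.394) = 54.0 nm.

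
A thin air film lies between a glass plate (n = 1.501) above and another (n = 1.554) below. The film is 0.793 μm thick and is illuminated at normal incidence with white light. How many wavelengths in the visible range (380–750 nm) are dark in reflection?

2

Top surface (1.501 → 1.0): reflection off a lower-index medium gives no phase shift.
Ray reflecting at the bottom interface goes from n = 1.0 toward n = 1.554: a half-wave phase shift.
Exactly one π shift → a net half-wave offset.
With one net inversion, destructive interference in reflection requires 2 n t = m λ.
λ = 2 n t / m = 1586 / m nm.
m=2: 793 nm (IR); m=3: 529 nm (visible); m=4: 397 nm (visible); m=5: 317 nm (UV).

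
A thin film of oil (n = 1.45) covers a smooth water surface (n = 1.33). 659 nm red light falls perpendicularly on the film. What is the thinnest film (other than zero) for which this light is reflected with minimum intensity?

227 nm

Ray reflecting at the top interface goes from n = 1.0 toward n = 1.45: a half-wave phase shift.
At the lower boundary (n = 1.45 to n = 1.33) the reflected ray undergoes no phase shift.
Net: one phase inversion between the two reflected rays.
So the condition for destructive reflection is 2 n t = m λ.
Minimum nonzero at m = 1: t = λ / (2 n) = 659 / (2 × 1.45) = 227 nm.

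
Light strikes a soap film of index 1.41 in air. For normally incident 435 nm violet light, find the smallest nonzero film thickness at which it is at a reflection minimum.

154 nm

Top surface (1.0 → 1.41): reflection off a higher-index medium gives a half-wave phase shift.
At the lower boundary (n = 1.41 to n = 1.0) the reflected ray undergoes no phase shift.
Exactly one π shift → a net half-wave offset.
With one net inversion, destructive interference in reflection requires 2 n t = m λ.
Minimum nonzero at m = 1: t = λ / (2 n) = 435 / (2 × 1.41) = 154 nm.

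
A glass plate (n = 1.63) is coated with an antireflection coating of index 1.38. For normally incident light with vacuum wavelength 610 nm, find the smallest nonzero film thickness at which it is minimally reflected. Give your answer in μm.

At the upper boundary (n = 1.0 to n = 1.38) the reflected ray undergoes a half-wave phase shift.
Ray reflecting at the bottom interface goes from n = 1.38 toward n = 1.63: a half-wave phase shift.
The two reflections carry the same phase change, so no net offset.
So the condition for destructive reflection is 2 n t = (m + ½) λ.
Minimum at m = 0: t = λ / (4 n) = 610 / (4 × 1.38) = 111 nm.

0.111 μm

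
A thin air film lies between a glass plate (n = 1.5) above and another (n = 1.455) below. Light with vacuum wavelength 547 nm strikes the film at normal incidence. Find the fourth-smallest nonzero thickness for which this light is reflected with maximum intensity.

At the upper boundary (n = 1.5 to n = 1.0) the reflected ray undergoes no phase shift.
Ray reflecting at the bottom interface goes from n = 1.0 toward n = 1.455: a half-wave phase shift.
The two reflections differ by half a wavelength.
For strong reflection here: 2 n t = (m + ½) λ.
The fourth-smallest nonzero thickness corresponds to m = 3: t = (m + ½) λ / (2 n) = 3.50 × 547 / (2 × 1.0) = 957 nm.

957 nm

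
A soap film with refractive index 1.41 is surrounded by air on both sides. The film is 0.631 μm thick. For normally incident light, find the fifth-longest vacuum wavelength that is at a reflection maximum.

395 nm

At the upper boundary (n = 1.0 to n = 1.41) the reflected ray undergoes a half-wave phase shift.
At the lower boundary (n = 1.41 to n = 1.0) the reflected ray undergoes no phase shift.
The two reflections differ by half a wavelength.
For maximum reflection here: 2 n t = (m + ½) λ.
λ = 2 n t / (m + ½). The fifth-longest wavelength is m = 4: λ = 2 × 1.41 × 631 / 4.50 = 395 nm.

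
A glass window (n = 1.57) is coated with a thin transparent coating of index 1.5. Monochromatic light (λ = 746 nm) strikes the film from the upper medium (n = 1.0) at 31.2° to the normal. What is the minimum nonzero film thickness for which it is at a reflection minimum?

132 nm

Ray reflecting at the top interface goes from n = 1.0 toward n = 1.5: a half-wave phase shift.
At the lower boundary (n = 1.5 to n = 1.57) the reflected ray undergoes a half-wave phase shift.
Zero or two π shifts → no net half-wave offset.
So the condition for destructive reflection is 2 n t cos θ_r = (m + ½) λ.
Snell's law: 1.0 sin 31.2° = 1.5 sin θ_r → sin θ_r = 0.345, cos θ_r = 0.938.
Minimum at m = 0: t = λ / (4 n cos θ_r) = 746 / (4 × 1.5 × 0.938) = 132 nm.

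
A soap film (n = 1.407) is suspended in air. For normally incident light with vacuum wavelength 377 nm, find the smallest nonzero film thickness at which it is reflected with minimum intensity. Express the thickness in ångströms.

Top surface (1.0 → 1.407): reflection off a higher-index medium gives a half-wave phase shift.
Ray reflecting at the bottom interface goes from n = 1.407 toward n = 1.0: no phase shift.
Net: one phase inversion between the two reflected rays.
With one net inversion, destructive interference in reflection requires 2 n t = m λ.
Minimum nonzero at m = 1: t = λ / (2 n) = 377 / (2 × 1.407) = 134 nm.

1340 Å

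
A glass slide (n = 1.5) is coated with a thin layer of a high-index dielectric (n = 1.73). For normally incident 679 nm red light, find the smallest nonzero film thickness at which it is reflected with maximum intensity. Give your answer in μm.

Ray reflecting at the top interface goes from n = 1.0 toward n = 1.73: a half-wave phase shift.
Bottom surface (1.73 → 1.5): reflection off a lower-index medium gives no phase shift.
Net: one phase inversion between the two reflected rays.
For strong reflection here: 2 n t = (m + ½) λ.
Minimum at m = 0: t = λ / (4 n) = 679 / (4 × 1.73) = 98.1 nm.

0.0981 μm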